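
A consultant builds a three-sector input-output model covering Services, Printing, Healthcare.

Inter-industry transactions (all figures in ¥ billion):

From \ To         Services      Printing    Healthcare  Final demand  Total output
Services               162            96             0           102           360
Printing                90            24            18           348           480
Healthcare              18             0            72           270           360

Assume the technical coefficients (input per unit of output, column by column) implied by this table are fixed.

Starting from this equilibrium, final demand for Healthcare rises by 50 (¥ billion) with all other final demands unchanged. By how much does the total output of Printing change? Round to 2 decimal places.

Δx_2 = 3.64

Technical coefficients a_ij = z_ij / X_j:
  a_11 = 162/360 = 0.45, a_21 = 90/360 = 0.25, a_31 = 18/360 = 0.05
  a_12 = 96/480 = 0.20, a_22 = 24/480 = 0.05, a_32 = 0/480 = 0.00
  a_13 = 0/360 = 0.00, a_23 = 18/360 = 0.05, a_33 = 72/360 = 0.20
I − A =
  [   0.55    -0.20     0.00]
  [  -0.25     0.95    -0.05]
  [  -0.05     0.00     0.80]
Cofactors of I−A, C_ij = (−1)^(i+j)·(minor ij) (rows/columns in the sector order above):
  C_11 = (0.95)(0.80) − (-0.05)(0.00) = 0.7600
  C_12 = −[(-0.25)(0.80) − (-0.05)(-0.05)] = 0.2025
  C_13 = (-0.25)(0.00) − (0.95)(-0.05) = 0.0475
  C_21 = −[(-0.20)(0.80) − (0.00)(0.00)] = 0.1600
  C_22 = (0.55)(0.80) − (0.00)(-0.05) = 0.4400
  C_23 = −[(0.55)(0.00) − (-0.20)(-0.05)] = 0.0100
  C_31 = (-0.20)(-0.05) − (0.00)(0.95) = 0.0100
  C_32 = −[(0.55)(-0.05) − (0.00)(-0.25)] = 0.0275
  C_33 = (0.55)(0.95) − (-0.20)(-0.25) = 0.4725
det(I−A) = Σ_j (I−A)_1j·C_1j = (0.55)(0.7600) + (-0.20)(0.2025) + (0.00)(0.0475) = 0.3775
adj(I−A) = Cᵀ =
  [ 0.7600   0.1600   0.0100]
  [ 0.2025   0.4400   0.0275]
  [ 0.0475   0.0100   0.4725]
(I − A)⁻¹ = adj(I−A) / det(I−A) ≈
  [   2.0132     0.4238     0.0265]
  [   0.5364     1.1656     0.0728]
  [   0.1258     0.0265     1.2517]
Δx = (I − A)⁻¹ Δd with Δd having +50 in the Healthcare component and 0 elsewhere.
So Δx_2 = L_23 · (+50), where L_23 = adj(I−A)_23 / det(I−A) = 0.0275 / 0.3775.
Δx_2 = 0.0275 × (+50) / 0.3775 = 1.375 / 0.3775 ≈ 3.64.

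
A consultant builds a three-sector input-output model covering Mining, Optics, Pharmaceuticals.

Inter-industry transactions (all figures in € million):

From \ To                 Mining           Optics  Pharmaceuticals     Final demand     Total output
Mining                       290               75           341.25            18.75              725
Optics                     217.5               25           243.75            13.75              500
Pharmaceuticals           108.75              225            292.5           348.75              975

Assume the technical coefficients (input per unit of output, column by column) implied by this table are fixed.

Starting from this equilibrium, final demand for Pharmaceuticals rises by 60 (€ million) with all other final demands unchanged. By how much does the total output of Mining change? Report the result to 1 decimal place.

Technical coefficients a_ij = z_ij / X_j:
  a_11 = 290/725 = 0.40, a_21 = 217.5/725 = 0.30, a_31 = 108.75/725 = 0.15
  a_12 = 75/500 = 0.15, a_22 = 25/500 = 0.05, a_32 = 225/500 = 0.45
  a_13 = 341.25/975 = 0.35, a_23 = 243.75/975 = 0.25, a_33 = 292.5/975 = 0.30
I − A =
  [   0.60    -0.15    -0.35]
  [  -0.30     0.95    -0.25]
  [  -0.15    -0.45     0.70]
Cofactors of I−A, C_ij = (−1)^(i+j)·(minor ij) (rows/columns in the sector order above):
  C_11 = (0.95)(0.70) − (-0.25)(-0.45) = 0.5525
  C_12 = −[(-0.30)(0.70) − (-0.25)(-0.15)] = 0.2475
  C_13 = (-0.30)(-0.45) − (0.95)(-0.15) = 0.2775
  C_21 = −[(-0.15)(0.70) − (-0.35)(-0.45)] = 0.2625
  C_22 = (0.60)(0.70) − (-0.35)(-0.15) = 0.3675
  C_23 = −[(0.60)(-0.45) − (-0.15)(-0.15)] = 0.2925
  C_31 = (-0.15)(-0.25) − (-0.35)(0.95) = 0.3700
  C_32 = −[(0.60)(-0.25) − (-0.35)(-0.30)] = 0.2550
  C_33 = (0.60)(0.95) − (-0.15)(-0.30) = 0.5250
det(I−A) = Σ_j (I−A)_1j·C_1j = (0.60)(0.5525) + (-0.15)(0.2475) + (-0.35)(0.2775) = 0.19725
adj(I−A) = Cᵀ =
  [ 0.5525   0.2625   0.3700]
  [ 0.2475   0.3675   0.2550]
  [ 0.2775   0.2925   0.5250]
(I − A)⁻¹ = adj(I−A) / det(I−A) ≈
  [   2.8010     1.3308     1.8758]
  [   1.2548     1.8631     1.2928]
  [   1.4068     1.4829     2.6616]
Δx = (I − A)⁻¹ Δd with Δd having +60 in the Pharmaceuticals component and 0 elsewhere.
So Δx_1 = L_13 · (+60), where L_13 = adj(I−A)_13 / det(I−A) = 0.3700 / 0.19725.
Δx_1 = 0.3700 × (+60) / 0.19725 = 22.20 / 0.19725 ≈ 112.5.

Δx_1 = 112.5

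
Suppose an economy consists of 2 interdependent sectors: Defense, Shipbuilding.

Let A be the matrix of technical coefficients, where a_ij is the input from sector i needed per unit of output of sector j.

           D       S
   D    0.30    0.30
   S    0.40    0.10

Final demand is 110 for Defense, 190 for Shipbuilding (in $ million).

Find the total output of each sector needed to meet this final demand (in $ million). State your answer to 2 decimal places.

I − A =
  [   0.70    -0.30]
  [  -0.40     0.90]
det(I−A) = (0.70)(0.90) − (-0.30)(-0.40) = 0.5100
adj(I−A) = [[0.90, 0.30], [0.40, 0.70]]
(I − A)⁻¹ = adj(I−A) / det(I−A) ≈
  [   1.7647     0.5882]
  [   0.7843     1.3725]
x = (I − A)⁻¹ d = adj(I−A)·d / det(I−A), with det(I−A) = 0.5100:
  x_D = (0.90·110 + 0.30·190) / 0.5100 = 156.00 / 0.5100 ≈ 305.88
  x_S = (0.40·110 + 0.70·190) / 0.5100 = 177.00 / 0.5100 ≈ 347.06

x_D = 305.88, x_S = 347.06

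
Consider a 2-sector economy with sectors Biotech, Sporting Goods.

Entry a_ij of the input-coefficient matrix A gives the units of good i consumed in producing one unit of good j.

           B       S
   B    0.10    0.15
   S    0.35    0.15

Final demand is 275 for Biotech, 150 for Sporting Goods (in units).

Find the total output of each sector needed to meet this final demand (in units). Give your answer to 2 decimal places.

x_B = 359.65, x_S = 324.56

I − A =
  [   0.90    -0.15]
  [  -0.35     0.85]
det(I−A) = (0.90)(0.85) − (-0.15)(-0.35) = 0.7125
adj(I−A) = [[0.85, 0.15], [0.35, 0.90]]
(I − A)⁻¹ = adj(I−A) / det(I−A) ≈
  [   1.1930     0.2105]
  [   0.4912     1.2632]
x = (I − A)⁻¹ d = adj(I−A)·d / det(I−A), with det(I−A) = 0.7125:
  x_B = (0.85·275 + 0.15·150) / 0.7125 = 256.25 / 0.7125 ≈ 359.65
  x_S = (0.35·275 + 0.90·150) / 0.7125 = 231.25 / 0.7125 ≈ 324.56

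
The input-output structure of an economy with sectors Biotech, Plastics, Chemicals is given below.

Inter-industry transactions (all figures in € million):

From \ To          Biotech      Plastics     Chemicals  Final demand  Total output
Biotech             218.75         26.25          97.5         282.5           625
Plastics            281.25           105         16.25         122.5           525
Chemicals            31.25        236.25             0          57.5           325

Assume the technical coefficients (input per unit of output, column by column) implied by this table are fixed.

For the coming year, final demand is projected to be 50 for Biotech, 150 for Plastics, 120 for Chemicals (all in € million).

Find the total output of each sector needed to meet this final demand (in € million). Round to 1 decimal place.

x_1 = 233.5, x_2 = 336.5, x_3 = 283.1

Technical coefficients a_ij = z_ij / X_j:
  a_11 = 218.75/625 = 0.35, a_21 = 281.25/625 = 0.45, a_31 = 31.25/625 = 0.05
  a_12 = 26.25/525 = 0.05, a_22 = 105/525 = 0.20, a_32 = 236.25/525 = 0.45
  a_13 = 97.5/325 = 0.30, a_23 = 16.25/325 = 0.05, a_33 = 0/325 = 0.00
I − A =
  [   0.65    -0.05    -0.30]
  [  -0.45     0.80    -0.05]
  [  -0.05    -0.45     1.00]
Cofactors of I−A, C_ij = (−1)^(i+j)·(minor ij) (rows/columns in the sector order above):
  C_11 = (0.80)(1.00) − (-0.05)(-0.45) = 0.7775
  C_12 = −[(-0.45)(1.00) − (-0.05)(-0.05)] = 0.4525
  C_13 = (-0.45)(-0.45) − (0.80)(-0.05) = 0.2425
  C_21 = −[(-0.05)(1.00) − (-0.30)(-0.45)] = 0.1850
  C_22 = (0.65)(1.00) − (-0.30)(-0.05) = 0.6350
  C_23 = −[(0.65)(-0.45) − (-0.05)(-0.05)] = 0.2950
  C_31 = (-0.05)(-0.05) − (-0.30)(0.80) = 0.2425
  C_32 = −[(0.65)(-0.05) − (-0.30)(-0.45)] = 0.1675
  C_33 = (0.65)(0.80) − (-0.05)(-0.45) = 0.4975
det(I−A) = Σ_j (I−A)_1j·C_1j = (0.65)(0.7775) + (-0.05)(0.4525) + (-0.30)(0.2425) = 0.4100
adj(I−A) = Cᵀ =
  [ 0.7775   0.1850   0.2425]
  [ 0.4525   0.6350   0.1675]
  [ 0.2425   0.2950   0.4975]
(I − A)⁻¹ = adj(I−A) / det(I−A) ≈
  [   1.8963     0.4512     0.5915]
  [   1.1037     1.5488     0.4085]
  [   0.5915     0.7195     1.2134]
x = (I − A)⁻¹ d = adj(I−A)·d / det(I−A), with det(I−A) = 0.4100:
  x_1 = (0.7775·50 + 0.1850·150 + 0.2425·120) / 0.4100 = 95.725 / 0.4100 ≈ 233.5
  x_2 = (0.4525·50 + 0.6350·150 + 0.1675·120) / 0.4100 = 137.975 / 0.4100 ≈ 336.5
  x_3 = (0.2425·50 + 0.2950·150 + 0.4975·120) / 0.4100 = 116.075 / 0.4100 ≈ 283.1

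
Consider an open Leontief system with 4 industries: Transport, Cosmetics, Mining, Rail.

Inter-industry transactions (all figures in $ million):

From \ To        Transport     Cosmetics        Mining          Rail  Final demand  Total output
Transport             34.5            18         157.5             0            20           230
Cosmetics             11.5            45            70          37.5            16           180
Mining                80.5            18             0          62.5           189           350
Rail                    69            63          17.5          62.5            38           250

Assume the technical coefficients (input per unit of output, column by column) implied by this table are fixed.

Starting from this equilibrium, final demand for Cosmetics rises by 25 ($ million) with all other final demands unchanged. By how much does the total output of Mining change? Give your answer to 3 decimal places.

Technical coefficients a_ij = z_ij / X_j:
  a_11 = 34.5/230 = 0.15, a_21 = 11.5/230 = 0.05, a_31 = 80.5/230 = 0.35, a_41 = 69/230 = 0.30
  a_12 = 18/180 = 0.10, a_22 = 45/180 = 0.25, a_32 = 18/180 = 0.10, a_42 = 63/180 = 0.35
  a_13 = 157.5/350 = 0.45, a_23 = 70/350 = 0.20, a_33 = 0/350 = 0.00, a_43 = 17.5/350 = 0.05
  a_14 = 0/250 = 0.00, a_24 = 37.5/250 = 0.15, a_34 = 62.5/250 = 0.25, a_44 = 62.5/250 = 0.25
I − A =
  [   0.85    -0.10    -0.45     0.00]
  [  -0.05     0.75    -0.20    -0.15]
  [  -0.35    -0.10     1.00    -0.25]
  [  -0.30    -0.35    -0.05     0.75]
Compute the cofactors C_ij = (−1)^(i+j)·(3×3 minor ij) of I−A; the adjugate is their transpose:
adj(I−A) = Cᵀ =
  [ 0.467375   0.146875   0.245250   0.111125]
  [ 0.152000   0.475000   0.171000   0.152000]
  [ 0.247375   0.171875   0.425250   0.176125]
  [ 0.274375   0.291875   0.206250   0.488125]
det(I−A) = Σ_j (I−A)_1j·C_1j = (0.85)(0.467375) + (-0.10)(0.152000) + (-0.45)(0.247375) + (0.00)(0.274375) = 0.27075
(I − A)⁻¹ = adj(I−A) / det(I−A) ≈
  [   1.7262     0.5425     0.9058     0.4104]
  [   0.5614     1.7544     0.6316     0.5614]
  [   0.9137     0.6348     1.5706     0.6505]
  [   1.0134     1.0780     0.7618     1.8029]
Δx = (I − A)⁻¹ Δd with Δd having +25 in the Cosmetics component and 0 elsewhere.
So Δx_3 = L_32 · (+25), where L_32 = adj(I−A)_32 / det(I−A) = 0.171875 / 0.27075.
Δx_3 = 0.171875 × (+25) / 0.27075 = 4.296875 / 0.27075 ≈ 15.870.

Δx_3 = 15.870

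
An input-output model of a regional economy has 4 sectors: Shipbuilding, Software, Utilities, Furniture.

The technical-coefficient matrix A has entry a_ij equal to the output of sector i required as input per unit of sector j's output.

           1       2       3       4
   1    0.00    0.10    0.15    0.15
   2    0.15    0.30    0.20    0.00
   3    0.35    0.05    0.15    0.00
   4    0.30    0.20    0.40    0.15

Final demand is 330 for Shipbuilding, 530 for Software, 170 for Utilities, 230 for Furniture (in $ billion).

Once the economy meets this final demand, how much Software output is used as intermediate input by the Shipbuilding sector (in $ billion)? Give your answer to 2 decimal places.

I − A =
  [   1.00    -0.10    -0.15    -0.15]
  [  -0.15     0.70    -0.20     0.00]
  [  -0.35    -0.05     0.85     0.00]
  [  -0.30    -0.20    -0.40     0.85]
Compute the cofactors C_ij = (−1)^(i+j)·(3×3 minor ij) of I−A; the adjugate is their transpose:
adj(I−A) = Cᵀ =
  [ 0.497250   0.107125   0.154250   0.087750]
  [ 0.167875   0.618625   0.189125   0.029625]
  [ 0.214625   0.080500   0.546250   0.037875]
  [ 0.316000   0.221250   0.356000   0.527375]
det(I−A) = Σ_j (I−A)_1j·C_1j = (1.00)(0.497250) + (-0.10)(0.167875) + (-0.15)(0.214625) + (-0.15)(0.316000) = 0.40086875
(I − A)⁻¹ = adj(I−A) / det(I−A) ≈
  [   1.2404     0.2672     0.3848     0.2189]
  [   0.4188     1.5432     0.4718     0.0739]
  [   0.5354     0.2008     1.3627     0.0945]
  [   0.7883     0.5519     0.8881     1.3156]
First solve x = (I − A)⁻¹ d = adj(I−A)·d / det(I−A); in particular x_1 = (0.497250·330 + 0.107125·530 + 0.154250·170 + 0.087750·230) / 0.40086875 = 267.27375 / 0.40086875 ≈ 666.7363.
Intermediate flow from 2 to 1: z_21 = a_21 · x_1 = 0.15 × 267.27375 / 0.40086875 = 40.0910625 / 0.40086875 ≈ 100.01.

z_21 = 100.01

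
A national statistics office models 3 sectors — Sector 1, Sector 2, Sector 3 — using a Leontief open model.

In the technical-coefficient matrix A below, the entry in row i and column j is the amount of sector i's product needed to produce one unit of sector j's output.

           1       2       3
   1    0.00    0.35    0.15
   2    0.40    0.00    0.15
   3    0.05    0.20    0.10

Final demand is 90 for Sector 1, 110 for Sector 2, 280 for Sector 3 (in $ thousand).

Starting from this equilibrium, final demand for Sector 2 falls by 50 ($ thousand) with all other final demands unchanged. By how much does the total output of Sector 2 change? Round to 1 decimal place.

Δx_2 = -61.8

I − A =
  [   1.00    -0.35    -0.15]
  [  -0.40     1.00    -0.15]
  [  -0.05    -0.20     0.90]
Cofactors of I−A, C_ij = (−1)^(i+j)·(minor ij) (rows/columns in the sector order above):
  C_11 = (1.00)(0.90) − (-0.15)(-0.20) = 0.8700
  C_12 = −[(-0.40)(0.90) − (-0.15)(-0.05)] = 0.3675
  C_13 = (-0.40)(-0.20) − (1.00)(-0.05) = 0.1300
  C_21 = −[(-0.35)(0.90) − (-0.15)(-0.20)] = 0.3450
  C_22 = (1.00)(0.90) − (-0.15)(-0.05) = 0.8925
  C_23 = −[(1.00)(-0.20) − (-0.35)(-0.05)] = 0.2175
  C_31 = (-0.35)(-0.15) − (-0.15)(1.00) = 0.2025
  C_32 = −[(1.00)(-0.15) − (-0.15)(-0.40)] = 0.2100
  C_33 = (1.00)(1.00) − (-0.35)(-0.40) = 0.8600
det(I−A) = Σ_j (I−A)_1j·C_1j = (1.00)(0.8700) + (-0.35)(0.3675) + (-0.15)(0.1300) = 0.721875
adj(I−A) = Cᵀ =
  [ 0.8700   0.3450   0.2025]
  [ 0.3675   0.8925   0.2100]
  [ 0.1300   0.2175   0.8600]
(I − A)⁻¹ = adj(I−A) / det(I−A) ≈
  [   1.2052     0.4779     0.2805]
  [   0.5091     1.2364     0.2909]
  [   0.1801     0.3013     1.1913]
Δx = (I − A)⁻¹ Δd with Δd having -50 in the Sector 2 component and 0 elsewhere.
So Δx_2 = L_22 · (-50), where L_22 = adj(I−A)_22 / det(I−A) = 0.8925 / 0.721875.
Δx_2 = 0.8925 × (-50) / 0.721875 = -44.625 / 0.721875 ≈ -61.8.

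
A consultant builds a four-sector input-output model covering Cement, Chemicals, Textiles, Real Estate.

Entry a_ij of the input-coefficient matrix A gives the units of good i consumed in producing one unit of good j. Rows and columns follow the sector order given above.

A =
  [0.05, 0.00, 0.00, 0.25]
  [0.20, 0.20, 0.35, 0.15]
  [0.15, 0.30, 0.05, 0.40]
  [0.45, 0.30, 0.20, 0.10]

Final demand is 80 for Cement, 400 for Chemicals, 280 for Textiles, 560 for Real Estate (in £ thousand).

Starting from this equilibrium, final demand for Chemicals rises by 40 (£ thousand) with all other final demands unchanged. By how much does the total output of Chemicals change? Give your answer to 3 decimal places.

I − A =
  [   0.95     0.00     0.00    -0.25]
  [  -0.20     0.80    -0.35    -0.15]
  [  -0.15    -0.30     0.95    -0.40]
  [  -0.45    -0.30    -0.20     0.90]
Compute the cofactors C_ij = (−1)^(i+j)·(3×3 minor ij) of I−A; the adjugate is their transpose:
adj(I−A) = Cᵀ =
  [ 0.431750   0.086250   0.066250   0.163750]
  [ 0.333875   0.621875   0.298375   0.329000]
  [ 0.343500   0.348000   0.536250   0.391750]
  [ 0.403500   0.327750   0.251750   0.622250]
det(I−A) = Σ_j (I−A)_1j·C_1j = (0.95)(0.431750) + (0.00)(0.333875) + (0.00)(0.343500) + (-0.25)(0.403500) = 0.3092875
(I − A)⁻¹ = adj(I−A) / det(I−A) ≈
  [   1.3960     0.2789     0.2142     0.5294]
  [   1.0795     2.0107     0.9647     1.0637]
  [   1.1106     1.1252     1.7338     1.2666]
  [   1.3046     1.0597     0.8140     2.0119]
Δx = (I − A)⁻¹ Δd with Δd having +40 in the Chemicals component and 0 elsewhere.
So Δx_2 = L_22 · (+40), where L_22 = adj(I−A)_22 / det(I−A) = 0.621875 / 0.3092875.
Δx_2 = 0.621875 × (+40) / 0.3092875 = 24.875 / 0.3092875 ≈ 80.427.

Δx_2 = 80.427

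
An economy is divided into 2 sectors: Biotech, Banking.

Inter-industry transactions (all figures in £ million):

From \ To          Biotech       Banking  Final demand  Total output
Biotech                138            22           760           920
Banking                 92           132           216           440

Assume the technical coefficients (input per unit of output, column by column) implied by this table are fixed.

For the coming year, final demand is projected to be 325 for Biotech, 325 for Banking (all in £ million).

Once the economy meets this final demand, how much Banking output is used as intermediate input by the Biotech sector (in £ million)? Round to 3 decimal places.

Technical coefficients a_ij = z_ij / X_j:
  a_11 = 138/920 = 0.15, a_21 = 92/920 = 0.10
  a_12 = 22/440 = 0.05, a_22 = 132/440 = 0.30
I − A =
  [   0.85    -0.05]
  [  -0.10     0.70]
det(I−A) = (0.85)(0.70) − (-0.05)(-0.10) = 0.5900
adj(I−A) = [[0.70, 0.05], [0.10, 0.85]]
(I − A)⁻¹ = adj(I−A) / det(I−A) ≈
  [   1.1864     0.0847]
  [   0.1695     1.4407]
First solve x = (I − A)⁻¹ d = adj(I−A)·d / det(I−A); in particular x_1 = (0.70·325 + 0.05·325) / 0.5900 = 243.75 / 0.5900 ≈ 413.13559.
Intermediate flow from 2 to 1: z_21 = a_21 · x_1 = 0.10 × 243.75 / 0.5900 = 24.375 / 0.5900 ≈ 41.314.

z_21 = 41.314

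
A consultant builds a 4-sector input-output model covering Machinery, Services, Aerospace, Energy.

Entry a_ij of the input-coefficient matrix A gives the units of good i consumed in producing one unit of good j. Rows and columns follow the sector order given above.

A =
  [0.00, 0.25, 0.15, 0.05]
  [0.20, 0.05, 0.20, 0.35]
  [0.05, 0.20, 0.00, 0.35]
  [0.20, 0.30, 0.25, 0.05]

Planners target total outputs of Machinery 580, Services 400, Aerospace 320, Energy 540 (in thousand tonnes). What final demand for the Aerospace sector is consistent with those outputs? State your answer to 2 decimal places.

d_A = 22.00

I − A =
  [   1.00    -0.25    -0.15    -0.05]
  [  -0.20     0.95    -0.20    -0.35]
  [  -0.05    -0.20     1.00    -0.35]
  [  -0.20    -0.30    -0.25     0.95]
d = (I − A) x:
  d_M = (+1.00)·580 + (-0.25)·400 + (-0.15)·320 + (-0.05)·540 = 405.00
  d_S = (-0.20)·580 + (+0.95)·400 + (-0.20)·320 + (-0.35)·540 = 11.00
  d_A = (-0.05)·580 + (-0.20)·400 + (+1.00)·320 + (-0.35)·540 = 22.00
  d_E = (-0.20)·580 + (-0.30)·400 + (-0.25)·320 + (+0.95)·540 = 197.00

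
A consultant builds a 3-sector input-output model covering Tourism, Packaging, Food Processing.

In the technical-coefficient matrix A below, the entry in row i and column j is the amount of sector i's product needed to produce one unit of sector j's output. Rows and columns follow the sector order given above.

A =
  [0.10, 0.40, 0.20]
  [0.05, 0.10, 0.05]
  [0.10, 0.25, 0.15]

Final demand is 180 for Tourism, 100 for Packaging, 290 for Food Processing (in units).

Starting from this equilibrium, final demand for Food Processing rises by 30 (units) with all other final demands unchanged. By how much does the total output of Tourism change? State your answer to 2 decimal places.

I − A =
  [   0.90    -0.40    -0.20]
  [  -0.05     0.90    -0.05]
  [  -0.10    -0.25     0.85]
Cofactors of I−A, C_ij = (−1)^(i+j)·(minor ij) (rows/columns in the sector order above):
  C_11 = (0.90)(0.85) − (-0.05)(-0.25) = 0.7525
  C_12 = −[(-0.05)(0.85) − (-0.05)(-0.10)] = 0.0475
  C_13 = (-0.05)(-0.25) − (0.90)(-0.10) = 0.1025
  C_21 = −[(-0.40)(0.85) − (-0.20)(-0.25)] = 0.3900
  C_22 = (0.90)(0.85) − (-0.20)(-0.10) = 0.7450
  C_23 = −[(0.90)(-0.25) − (-0.40)(-0.10)] = 0.2650
  C_31 = (-0.40)(-0.05) − (-0.20)(0.90) = 0.2000
  C_32 = −[(0.90)(-0.05) − (-0.20)(-0.05)] = 0.0550
  C_33 = (0.90)(0.90) − (-0.40)(-0.05) = 0.7900
det(I−A) = Σ_j (I−A)_1j·C_1j = (0.90)(0.7525) + (-0.40)(0.0475) + (-0.20)(0.1025) = 0.63775
adj(I−A) = Cᵀ =
  [ 0.7525   0.3900   0.2000]
  [ 0.0475   0.7450   0.0550]
  [ 0.1025   0.2650   0.7900]
(I − A)⁻¹ = adj(I−A) / det(I−A) ≈
  [   1.1799     0.6115     0.3136]
  [   0.0745     1.1682     0.0862]
  [   0.1607     0.4155     1.2387]
Δx = (I − A)⁻¹ Δd with Δd having +30 in the Food Processing component and 0 elsewhere.
So Δx_1 = L_13 · (+30), where L_13 = adj(I−A)_13 / det(I−A) = 0.2000 / 0.63775.
Δx_1 = 0.2000 × (+30) / 0.63775 = 6.00 / 0.63775 ≈ 9.41.

Δx_1 = 9.41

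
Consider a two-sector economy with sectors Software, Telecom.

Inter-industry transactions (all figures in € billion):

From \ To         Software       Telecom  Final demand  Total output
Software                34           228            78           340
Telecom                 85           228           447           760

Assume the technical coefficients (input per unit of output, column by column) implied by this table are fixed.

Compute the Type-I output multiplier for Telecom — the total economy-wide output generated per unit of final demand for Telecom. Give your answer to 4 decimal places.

m_2 = 2.1622

Technical coefficients a_ij = z_ij / X_j:
  a_11 = 34/340 = 0.10, a_21 = 85/340 = 0.25
  a_12 = 228/760 = 0.30, a_22 = 228/760 = 0.30
I − A =
  [   0.90    -0.30]
  [  -0.25     0.70]
det(I−A) = (0.90)(0.70) − (-0.30)(-0.25) = 0.5550
adj(I−A) = [[0.70, 0.30], [0.25, 0.90]]
(I − A)⁻¹ = adj(I−A) / det(I−A) ≈
  [   1.26126     0.54054]
  [   0.45045     1.62162]
The output multiplier for sector j is the column-j sum of the Leontief inverse (I − A)⁻¹ = adj(I−A) / det(I−A).
Column 2 of adj(I−A): (0.30, 0.90); det(I−A) = 0.5550.
m_2 = (0.30 + 0.90) / 0.5550 = 1.20 / 0.5550 ≈ 2.1622.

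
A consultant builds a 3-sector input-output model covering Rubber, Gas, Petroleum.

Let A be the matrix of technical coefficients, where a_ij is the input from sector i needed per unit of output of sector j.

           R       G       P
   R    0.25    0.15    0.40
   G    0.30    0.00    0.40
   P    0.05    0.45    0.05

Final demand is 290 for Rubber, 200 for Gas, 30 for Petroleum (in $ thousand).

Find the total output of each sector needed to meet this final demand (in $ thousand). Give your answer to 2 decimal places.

x_R = 658.87, x_G = 523.32, x_P = 314.15

I − A =
  [   0.75    -0.15    -0.40]
  [  -0.30     1.00    -0.40]
  [  -0.05    -0.45     0.95]
Cofactors of I−A, C_ij = (−1)^(i+j)·(minor ij) (rows/columns in the sector order above):
  C_11 = (1.00)(0.95) − (-0.40)(-0.45) = 0.7700
  C_12 = −[(-0.30)(0.95) − (-0.40)(-0.05)] = 0.3050
  C_13 = (-0.30)(-0.45) − (1.00)(-0.05) = 0.1850
  C_21 = −[(-0.15)(0.95) − (-0.40)(-0.45)] = 0.3225
  C_22 = (0.75)(0.95) − (-0.40)(-0.05) = 0.6925
  C_23 = −[(0.75)(-0.45) − (-0.15)(-0.05)] = 0.3450
  C_31 = (-0.15)(-0.40) − (-0.40)(1.00) = 0.4600
  C_32 = −[(0.75)(-0.40) − (-0.40)(-0.30)] = 0.4200
  C_33 = (0.75)(1.00) − (-0.15)(-0.30) = 0.7050
det(I−A) = Σ_j (I−A)_1j·C_1j = (0.75)(0.7700) + (-0.15)(0.3050) + (-0.40)(0.1850) = 0.45775
adj(I−A) = Cᵀ =
  [ 0.7700   0.3225   0.4600]
  [ 0.3050   0.6925   0.4200]
  [ 0.1850   0.3450   0.7050]
(I − A)⁻¹ = adj(I−A) / det(I−A) ≈
  [   1.6821     0.7045     1.0049]
  [   0.6663     1.5128     0.9175]
  [   0.4042     0.7537     1.5401]
x = (I − A)⁻¹ d = adj(I−A)·d / det(I−A), with det(I−A) = 0.45775:
  x_R = (0.7700·290 + 0.3225·200 + 0.4600·30) / 0.45775 = 301.60 / 0.45775 ≈ 658.87
  x_G = (0.3050·290 + 0.6925·200 + 0.4200·30) / 0.45775 = 239.55 / 0.45775 ≈ 523.32
  x_P = (0.1850·290 + 0.3450·200 + 0.7050·30) / 0.45775 = 143.80 / 0.45775 ≈ 314.15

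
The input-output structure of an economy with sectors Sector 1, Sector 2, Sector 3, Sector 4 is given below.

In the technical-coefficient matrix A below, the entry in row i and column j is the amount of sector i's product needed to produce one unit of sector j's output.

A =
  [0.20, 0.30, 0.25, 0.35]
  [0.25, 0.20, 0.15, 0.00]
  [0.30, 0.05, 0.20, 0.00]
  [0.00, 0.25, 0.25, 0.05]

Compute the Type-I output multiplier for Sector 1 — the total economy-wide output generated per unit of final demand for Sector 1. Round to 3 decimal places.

m_1 = 3.897

I − A =
  [   0.80    -0.30    -0.25    -0.35]
  [  -0.25     0.80    -0.15     0.00]
  [  -0.30    -0.05     0.80     0.00]
  [   0.00    -0.25    -0.25     0.95]
Compute the cofactors C_ij = (−1)^(i+j)·(3×3 minor ij) of I−A; the adjugate is their transpose:
adj(I−A) = Cᵀ =
  [ 0.600875   0.314250   0.315875   0.221375]
  [ 0.232750   0.510500   0.195250   0.085750]
  [ 0.239875   0.149750   0.514875   0.088375]
  [ 0.124375   0.173750   0.186875   0.369375]
det(I−A) = Σ_j (I−A)_1j·C_1j = (0.80)(0.600875) + (-0.30)(0.232750) + (-0.25)(0.239875) + (-0.35)(0.124375) = 0.307375
(I − A)⁻¹ = adj(I−A) / det(I−A) ≈
  [   1.9549     1.0224     1.0277     0.7202]
  [   0.7572     1.6608     0.6352     0.2790]
  [   0.7804     0.4872     1.6751     0.2875]
  [   0.4046     0.5653     0.6080     1.2017]
The output multiplier for sector j is the column-j sum of the Leontief inverse (I − A)⁻¹ = adj(I−A) / det(I−A).
Column 1 of adj(I−A): (0.600875, 0.232750, 0.239875, 0.124375); det(I−A) = 0.307375.
m_1 = (0.600875 + 0.232750 + 0.239875 + 0.124375) / 0.307375 = 1.197875 / 0.307375 ≈ 3.897.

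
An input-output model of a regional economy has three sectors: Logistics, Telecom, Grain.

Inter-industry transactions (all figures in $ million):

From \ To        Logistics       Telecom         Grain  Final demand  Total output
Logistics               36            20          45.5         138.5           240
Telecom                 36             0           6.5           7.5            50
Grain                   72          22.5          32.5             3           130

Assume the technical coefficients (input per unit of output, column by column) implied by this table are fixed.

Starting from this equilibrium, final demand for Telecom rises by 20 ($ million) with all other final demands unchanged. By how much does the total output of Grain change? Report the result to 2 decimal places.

Δx_3 = 22.91

Technical coefficients a_ij = z_ij / X_j:
  a_11 = 36/240 = 0.15, a_21 = 36/240 = 0.15, a_31 = 72/240 = 0.30
  a_12 = 20/50 = 0.40, a_22 = 0/50 = 0.00, a_32 = 22.5/50 = 0.45
  a_13 = 45.5/130 = 0.35, a_23 = 6.5/130 = 0.05, a_33 = 32.5/130 = 0.25
I − A =
  [   0.85    -0.40    -0.35]
  [  -0.15     1.00    -0.05]
  [  -0.30    -0.45     0.75]
Cofactors of I−A, C_ij = (−1)^(i+j)·(minor ij) (rows/columns in the sector order above):
  C_11 = (1.00)(0.75) − (-0.05)(-0.45) = 0.7275
  C_12 = −[(-0.15)(0.75) − (-0.05)(-0.30)] = 0.1275
  C_13 = (-0.15)(-0.45) − (1.00)(-0.30) = 0.3675
  C_21 = −[(-0.40)(0.75) − (-0.35)(-0.45)] = 0.4575
  C_22 = (0.85)(0.75) − (-0.35)(-0.30) = 0.5325
  C_23 = −[(0.85)(-0.45) − (-0.40)(-0.30)] = 0.5025
  C_31 = (-0.40)(-0.05) − (-0.35)(1.00) = 0.3700
  C_32 = −[(0.85)(-0.05) − (-0.35)(-0.15)] = 0.0950
  C_33 = (0.85)(1.00) − (-0.40)(-0.15) = 0.7900
det(I−A) = Σ_j (I−A)_1j·C_1j = (0.85)(0.7275) + (-0.40)(0.1275) + (-0.35)(0.3675) = 0.43875
adj(I−A) = Cᵀ =
  [ 0.7275   0.4575   0.3700]
  [ 0.1275   0.5325   0.0950]
  [ 0.3675   0.5025   0.7900]
(I − A)⁻¹ = adj(I−A) / det(I−A) ≈
  [   1.6581     1.0427     0.8433]
  [   0.2906     1.2137     0.2165]
  [   0.8376     1.1453     1.8006]
Δx = (I − A)⁻¹ Δd with Δd having +20 in the Telecom component and 0 elsewhere.
So Δx_3 = L_32 · (+20), where L_32 = adj(I−A)_32 / det(I−A) = 0.5025 / 0.43875.
Δx_3 = 0.5025 × (+20) / 0.43875 = 10.05 / 0.43875 ≈ 22.91.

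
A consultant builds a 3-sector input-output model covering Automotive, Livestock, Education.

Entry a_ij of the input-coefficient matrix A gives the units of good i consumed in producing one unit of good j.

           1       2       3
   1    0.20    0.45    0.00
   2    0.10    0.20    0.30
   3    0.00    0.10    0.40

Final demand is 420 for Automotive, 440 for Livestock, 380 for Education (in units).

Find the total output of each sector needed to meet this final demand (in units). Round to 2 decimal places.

x_1 = 1078.38, x_2 = 983.78, x_3 = 797.30

I − A =
  [   0.80    -0.45     0.00]
  [  -0.10     0.80    -0.30]
  [   0.00    -0.10     0.60]
Cofactors of I−A, C_ij = (−1)^(i+j)·(minor ij) (rows/columns in the sector order above):
  C_11 = (0.80)(0.60) − (-0.30)(-0.10) = 0.4500
  C_12 = −[(-0.10)(0.60) − (-0.30)(0.00)] = 0.0600
  C_13 = (-0.10)(-0.10) − (0.80)(0.00) = 0.0100
  C_21 = −[(-0.45)(0.60) − (0.00)(-0.10)] = 0.2700
  C_22 = (0.80)(0.60) − (0.00)(0.00) = 0.4800
  C_23 = −[(0.80)(-0.10) − (-0.45)(0.00)] = 0.0800
  C_31 = (-0.45)(-0.30) − (0.00)(0.80) = 0.1350
  C_32 = −[(0.80)(-0.30) − (0.00)(-0.10)] = 0.2400
  C_33 = (0.80)(0.80) − (-0.45)(-0.10) = 0.5950
det(I−A) = Σ_j (I−A)_1j·C_1j = (0.80)(0.4500) + (-0.45)(0.0600) + (0.00)(0.0100) = 0.3330
adj(I−A) = Cᵀ =
  [ 0.4500   0.2700   0.1350]
  [ 0.0600   0.4800   0.2400]
  [ 0.0100   0.0800   0.5950]
(I − A)⁻¹ = adj(I−A) / det(I−A) ≈
  [   1.3514     0.8108     0.4054]
  [   0.1802     1.4414     0.7207]
  [   0.0300     0.2402     1.7868]
x = (I − A)⁻¹ d = adj(I−A)·d / det(I−A), with det(I−A) = 0.3330:
  x_1 = (0.4500·420 + 0.2700·440 + 0.1350·380) / 0.3330 = 359.10 / 0.3330 ≈ 1078.38
  x_2 = (0.0600·420 + 0.4800·440 + 0.2400·380) / 0.3330 = 327.60 / 0.3330 ≈ 983.78
  x_3 = (0.0100·420 + 0.0800·440 + 0.5950·380) / 0.3330 = 265.50 / 0.3330 ≈ 797.30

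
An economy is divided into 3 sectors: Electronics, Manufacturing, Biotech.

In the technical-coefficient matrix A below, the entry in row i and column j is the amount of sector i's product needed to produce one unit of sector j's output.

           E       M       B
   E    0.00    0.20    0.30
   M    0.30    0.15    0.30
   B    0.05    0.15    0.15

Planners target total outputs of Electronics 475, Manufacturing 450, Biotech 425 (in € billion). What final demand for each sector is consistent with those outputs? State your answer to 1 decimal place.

I − A =
  [   1.00    -0.20    -0.30]
  [  -0.30     0.85    -0.30]
  [  -0.05    -0.15     0.85]
d = (I − A) x:
  d_E = (+1.00)·475 + (-0.20)·450 + (-0.30)·425 = 257.5
  d_M = (-0.30)·475 + (+0.85)·450 + (-0.30)·425 = 112.5
  d_B = (-0.05)·475 + (-0.15)·450 + (+0.85)·425 = 270.0

d_E = 257.5, d_M = 112.5, d_B = 270.0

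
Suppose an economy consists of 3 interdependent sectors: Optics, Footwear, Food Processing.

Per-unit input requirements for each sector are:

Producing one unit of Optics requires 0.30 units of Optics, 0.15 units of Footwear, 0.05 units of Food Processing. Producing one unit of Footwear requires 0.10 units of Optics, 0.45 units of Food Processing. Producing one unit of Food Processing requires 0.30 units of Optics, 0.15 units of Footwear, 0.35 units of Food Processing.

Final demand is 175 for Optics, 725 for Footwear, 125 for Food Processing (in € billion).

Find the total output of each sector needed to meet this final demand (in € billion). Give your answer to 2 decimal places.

x_1 = 790.92, x_2 = 983.77, x_3 = 934.22

I − A =
  [   0.70    -0.10    -0.30]
  [  -0.15     1.00    -0.15]
  [  -0.05    -0.45     0.65]
Cofactors of I−A, C_ij = (−1)^(i+j)·(minor ij) (rows/columns in the sector order above):
  C_11 = (1.00)(0.65) − (-0.15)(-0.45) = 0.5825
  C_12 = −[(-0.15)(0.65) − (-0.15)(-0.05)] = 0.1050
  C_13 = (-0.15)(-0.45) − (1.00)(-0.05) = 0.1175
  C_21 = −[(-0.10)(0.65) − (-0.30)(-0.45)] = 0.2000
  C_22 = (0.70)(0.65) − (-0.30)(-0.05) = 0.4400
  C_23 = −[(0.70)(-0.45) − (-0.10)(-0.05)] = 0.3200
  C_31 = (-0.10)(-0.15) − (-0.30)(1.00) = 0.3150
  C_32 = −[(0.70)(-0.15) − (-0.30)(-0.15)] = 0.1500
  C_33 = (0.70)(1.00) − (-0.10)(-0.15) = 0.6850
det(I−A) = Σ_j (I−A)_1j·C_1j = (0.70)(0.5825) + (-0.10)(0.1050) + (-0.30)(0.1175) = 0.3620
adj(I−A) = Cᵀ =
  [ 0.5825   0.2000   0.3150]
  [ 0.1050   0.4400   0.1500]
  [ 0.1175   0.3200   0.6850]
(I − A)⁻¹ = adj(I−A) / det(I−A) ≈
  [   1.6091     0.5525     0.8702]
  [   0.2901     1.2155     0.4144]
  [   0.3246     0.8840     1.8923]
x = (I − A)⁻¹ d = adj(I−A)·d / det(I−A), with det(I−A) = 0.3620:
  x_1 = (0.5825·175 + 0.2000·725 + 0.3150·125) / 0.3620 = 286.3125 / 0.3620 ≈ 790.92
  x_2 = (0.1050·175 + 0.4400·725 + 0.1500·125) / 0.3620 = 356.125 / 0.3620 ≈ 983.77
  x_3 = (0.1175·175 + 0.3200·725 + 0.6850·125) / 0.3620 = 338.1875 / 0.3620 ≈ 934.22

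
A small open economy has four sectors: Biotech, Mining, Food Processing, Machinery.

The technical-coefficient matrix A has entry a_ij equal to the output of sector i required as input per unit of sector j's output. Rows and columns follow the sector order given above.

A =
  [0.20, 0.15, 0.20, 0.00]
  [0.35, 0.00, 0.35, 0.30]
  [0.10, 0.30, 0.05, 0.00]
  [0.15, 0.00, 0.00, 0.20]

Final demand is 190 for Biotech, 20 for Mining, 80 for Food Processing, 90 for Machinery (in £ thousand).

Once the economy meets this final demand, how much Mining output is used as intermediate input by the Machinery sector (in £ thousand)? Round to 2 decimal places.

z_24 = 52.71

I − A =
  [   0.80    -0.15    -0.20     0.00]
  [  -0.35     1.00    -0.35    -0.30]
  [  -0.10    -0.30     0.95     0.00]
  [  -0.15     0.00     0.00     0.80]
Compute the cofactors C_ij = (−1)^(i+j)·(3×3 minor ij) of I−A; the adjugate is their transpose:
adj(I−A) = Cᵀ =
  [ 0.676000   0.162000   0.202000   0.060750]
  [ 0.336750   0.592000   0.289000   0.222000]
  [ 0.177500   0.204000   0.591250   0.076500]
  [ 0.126750   0.030375   0.037875   0.579875]
det(I−A) = Σ_j (I−A)_1j·C_1j = (0.80)(0.676000) + (-0.15)(0.336750) + (-0.20)(0.177500) + (0.00)(0.126750) = 0.4547875
(I − A)⁻¹ = adj(I−A) / det(I−A) ≈
  [   1.4864     0.3562     0.4442     0.1336]
  [   0.7405     1.3017     0.6355     0.4881]
  [   0.3903     0.4486     1.3001     0.1682]
  [   0.2787     0.0668     0.0833     1.2750]
First solve x = (I − A)⁻¹ d = adj(I−A)·d / det(I−A); in particular x_4 = (0.126750·190 + 0.030375·20 + 0.037875·80 + 0.579875·90) / 0.4547875 = 79.90875 / 0.4547875 ≈ 175.7057.
Intermediate flow from 2 to 4: z_24 = a_24 · x_4 = 0.30 × 79.90875 / 0.4547875 = 23.972625 / 0.4547875 ≈ 52.71.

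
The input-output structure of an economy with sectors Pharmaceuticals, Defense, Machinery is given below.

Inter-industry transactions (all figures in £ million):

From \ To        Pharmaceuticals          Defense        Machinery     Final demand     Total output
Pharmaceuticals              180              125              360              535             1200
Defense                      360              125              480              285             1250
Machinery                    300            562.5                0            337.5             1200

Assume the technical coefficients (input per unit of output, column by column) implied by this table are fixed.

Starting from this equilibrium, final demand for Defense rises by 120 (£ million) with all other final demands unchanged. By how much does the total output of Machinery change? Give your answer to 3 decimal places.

Technical coefficients a_ij = z_ij / X_j:
  a_11 = 180/1200 = 0.15, a_21 = 360/1200 = 0.30, a_31 = 300/1200 = 0.25
  a_12 = 125/1250 = 0.10, a_22 = 125/1250 = 0.10, a_32 = 562.5/1250 = 0.45
  a_13 = 360/1200 = 0.30, a_23 = 480/1200 = 0.40, a_33 = 0/1200 = 0.00
I − A =
  [   0.85    -0.10    -0.30]
  [  -0.30     0.90    -0.40]
  [  -0.25    -0.45     1.00]
Cofactors of I−A, C_ij = (−1)^(i+j)·(minor ij) (rows/columns in the sector order above):
  C_11 = (0.90)(1.00) − (-0.40)(-0.45) = 0.7200
  C_12 = −[(-0.30)(1.00) − (-0.40)(-0.25)] = 0.4000
  C_13 = (-0.30)(-0.45) − (0.90)(-0.25) = 0.3600
  C_21 = −[(-0.10)(1.00) − (-0.30)(-0.45)] = 0.2350
  C_22 = (0.85)(1.00) − (-0.30)(-0.25) = 0.7750
  C_23 = −[(0.85)(-0.45) − (-0.10)(-0.25)] = 0.4075
  C_31 = (-0.10)(-0.40) − (-0.30)(0.90) = 0.3100
  C_32 = −[(0.85)(-0.40) − (-0.30)(-0.30)] = 0.4300
  C_33 = (0.85)(0.90) − (-0.10)(-0.30) = 0.7350
det(I−A) = Σ_j (I−A)_1j·C_1j = (0.85)(0.7200) + (-0.10)(0.4000) + (-0.30)(0.3600) = 0.4640
adj(I−A) = Cᵀ =
  [ 0.7200   0.2350   0.3100]
  [ 0.4000   0.7750   0.4300]
  [ 0.3600   0.4075   0.7350]
(I − A)⁻¹ = adj(I−A) / det(I−A) ≈
  [   1.5517     0.5065     0.6681]
  [   0.8621     1.6703     0.9267]
  [   0.7759     0.8782     1.5841]
Δx = (I − A)⁻¹ Δd with Δd having +120 in the Defense component and 0 elsewhere.
So Δx_3 = L_32 · (+120), where L_32 = adj(I−A)_32 / det(I−A) = 0.4075 / 0.4640.
Δx_3 = 0.4075 × (+120) / 0.4640 = 48.90 / 0.4640 ≈ 105.388.

Δx_3 = 105.388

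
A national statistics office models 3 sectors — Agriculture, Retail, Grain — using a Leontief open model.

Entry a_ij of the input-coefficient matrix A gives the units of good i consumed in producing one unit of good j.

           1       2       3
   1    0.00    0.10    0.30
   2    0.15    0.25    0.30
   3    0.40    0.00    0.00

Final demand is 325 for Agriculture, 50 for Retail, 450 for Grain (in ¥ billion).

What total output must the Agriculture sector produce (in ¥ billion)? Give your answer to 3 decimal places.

I − A =
  [   1.00    -0.10    -0.30]
  [  -0.15     0.75    -0.30]
  [  -0.40     0.00     1.00]
Cofactors of I−A, C_ij = (−1)^(i+j)·(minor ij) (rows/columns in the sector order above):
  C_11 = (0.75)(1.00) − (-0.30)(0.00) = 0.7500
  C_12 = −[(-0.15)(1.00) − (-0.30)(-0.40)] = 0.2700
  C_13 = (-0.15)(0.00) − (0.75)(-0.40) = 0.3000
  C_21 = −[(-0.10)(1.00) − (-0.30)(0.00)] = 0.1000
  C_22 = (1.00)(1.00) − (-0.30)(-0.40) = 0.8800
  C_23 = −[(1.00)(0.00) − (-0.10)(-0.40)] = 0.0400
  C_31 = (-0.10)(-0.30) − (-0.30)(0.75) = 0.2550
  C_32 = −[(1.00)(-0.30) − (-0.30)(-0.15)] = 0.3450
  C_33 = (1.00)(0.75) − (-0.10)(-0.15) = 0.7350
det(I−A) = Σ_j (I−A)_1j·C_1j = (1.00)(0.7500) + (-0.10)(0.2700) + (-0.30)(0.3000) = 0.6330
adj(I−A) = Cᵀ =
  [ 0.7500   0.1000   0.2550]
  [ 0.2700   0.8800   0.3450]
  [ 0.3000   0.0400   0.7350]
(I − A)⁻¹ = adj(I−A) / det(I−A) ≈
  [   1.1848     0.1580     0.4028]
  [   0.4265     1.3902     0.5450]
  [   0.4739     0.0632     1.1611]
x = (I − A)⁻¹ d = adj(I−A)·d / det(I−A), with det(I−A) = 0.6330:
  x_1 = (0.7500·325 + 0.1000·50 + 0.2550·450) / 0.6330 = 363.50 / 0.6330 ≈ 574.250
  x_2 = (0.2700·325 + 0.8800·50 + 0.3450·450) / 0.6330 = 287.00 / 0.6330 ≈ 453.397
  x_3 = (0.3000·325 + 0.0400·50 + 0.7350·450) / 0.6330 = 430.25 / 0.6330 ≈ 679.700

x_1 = 574.250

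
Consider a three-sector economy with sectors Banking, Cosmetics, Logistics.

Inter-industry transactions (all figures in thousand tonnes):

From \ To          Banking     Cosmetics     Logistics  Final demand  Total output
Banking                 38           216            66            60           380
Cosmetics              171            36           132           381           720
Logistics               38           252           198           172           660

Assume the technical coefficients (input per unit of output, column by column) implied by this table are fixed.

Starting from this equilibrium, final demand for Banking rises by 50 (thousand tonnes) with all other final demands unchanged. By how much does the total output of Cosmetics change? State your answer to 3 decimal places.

Technical coefficients a_ij = z_ij / X_j:
  a_11 = 38/380 = 0.10, a_21 = 171/380 = 0.45, a_31 = 38/380 = 0.10
  a_12 = 216/720 = 0.30, a_22 = 36/720 = 0.05, a_32 = 252/720 = 0.35
  a_13 = 66/660 = 0.10, a_23 = 132/660 = 0.20, a_33 = 198/660 = 0.30
I − A =
  [   0.90    -0.30    -0.10]
  [  -0.45     0.95    -0.20]
  [  -0.10    -0.35     0.70]
Cofactors of I−A, C_ij = (−1)^(i+j)·(minor ij) (rows/columns in the sector order above):
  C_11 = (0.95)(0.70) − (-0.20)(-0.35) = 0.5950
  C_12 = −[(-0.45)(0.70) − (-0.20)(-0.10)] = 0.3350
  C_13 = (-0.45)(-0.35) − (0.95)(-0.10) = 0.2525
  C_21 = −[(-0.30)(0.70) − (-0.10)(-0.35)] = 0.2450
  C_22 = (0.90)(0.70) − (-0.10)(-0.10) = 0.6200
  C_23 = −[(0.90)(-0.35) − (-0.30)(-0.10)] = 0.3450
  C_31 = (-0.30)(-0.20) − (-0.10)(0.95) = 0.1550
  C_32 = −[(0.90)(-0.20) − (-0.10)(-0.45)] = 0.2250
  C_33 = (0.90)(0.95) − (-0.30)(-0.45) = 0.7200
det(I−A) = Σ_j (I−A)_1j·C_1j = (0.90)(0.5950) + (-0.30)(0.3350) + (-0.10)(0.2525) = 0.40975
adj(I−A) = Cᵀ =
  [ 0.5950   0.2450   0.1550]
  [ 0.3350   0.6200   0.2250]
  [ 0.2525   0.3450   0.7200]
(I − A)⁻¹ = adj(I−A) / det(I−A) ≈
  [   1.4521     0.5979     0.3783]
  [   0.8176     1.5131     0.5491]
  [   0.6162     0.8420     1.7572]
Δx = (I − A)⁻¹ Δd with Δd having +50 in the Banking component and 0 elsewhere.
So Δx_2 = L_21 · (+50), where L_21 = adj(I−A)_21 / det(I−A) = 0.3350 / 0.40975.
Δx_2 = 0.3350 × (+50) / 0.40975 = 16.75 / 0.40975 ≈ 40.879.

Δx_2 = 40.879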